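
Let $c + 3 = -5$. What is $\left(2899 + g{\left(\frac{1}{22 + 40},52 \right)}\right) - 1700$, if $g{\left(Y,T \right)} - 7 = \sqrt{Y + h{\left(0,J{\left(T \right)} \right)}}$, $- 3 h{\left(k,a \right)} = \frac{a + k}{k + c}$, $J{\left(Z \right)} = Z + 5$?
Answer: $1206 + \frac{\sqrt{36766}}{124} \approx 1207.5$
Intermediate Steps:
$J{\left(Z \right)} = 5 + Z$
$c = -8$ ($c = -3 - 5 = -8$)
$h{\left(k,a \right)} = - \frac{a + k}{3 \left(-8 + k\right)}$ ($h{\left(k,a \right)} = - \frac{\left(a + k\right) \frac{1}{k - 8}}{3} = - \frac{\left(a + k\right) \frac{1}{-8 + k}}{3} = - \frac{\frac{1}{-8 + k} \left(a + k\right)}{3} = - \frac{a + k}{3 \left(-8 + k\right)}$)
$g{\left(Y,T \right)} = 7 + \sqrt{\frac{5}{24} + Y + \frac{T}{24}}$ ($g{\left(Y,T \right)} = 7 + \sqrt{Y + \frac{- (5 + T) - 0}{3 \left(-8 + 0\right)}} = 7 + \sqrt{Y + \frac{\left(-5 - T\right) + 0}{3 \left(-8\right)}} = 7 + \sqrt{Y + \frac{1}{3} \left(- \frac{1}{8}\right) \left(-5 - T\right)} = 7 + \sqrt{Y + \left(\frac{5}{24} + \frac{T}{24}\right)} = 7 + \sqrt{\frac{5}{24} + Y + \frac{T}{24}}$)
$\left(2899 + g{\left(\frac{1}{22 + 40},52 \right)}\right) - 1700 = \left(2899 + \left(7 + \frac{\sqrt{30 + 6 \cdot 52 + \frac{144}{22 + 40}}}{12}\right)\right) - 1700 = \left(2899 + \left(7 + \frac{\sqrt{30 + 312 + \frac{144}{62}}}{12}\right)\right) - 1700 = \left(2899 + \left(7 + \frac{\sqrt{30 + 312 + 144 \cdot \frac{1}{62}}}{12}\right)\right) - 1700 = \left(2899 + \left(7 + \frac{\sqrt{30 + 312 + \frac{72}{31}}}{12}\right)\right) - 1700 = \left(2899 + \left(7 + \frac{\sqrt{\frac{10674}{31}}}{12}\right)\right) - 1700 = \left(2899 + \left(7 + \frac{\frac{3}{31} \sqrt{36766}}{12}\right)\right) - 1700 = \left(2899 + \left(7 + \frac{\sqrt{36766}}{124}\right)\right) - 1700 = \left(2906 + \frac{\sqrt{36766}}{124}\right) - 1700 = 1206 + \frac{\sqrt{36766}}{124}$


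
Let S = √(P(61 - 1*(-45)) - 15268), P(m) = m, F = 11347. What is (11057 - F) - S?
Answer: -290 - 19*I*√42 ≈ -290.0 - 123.13*I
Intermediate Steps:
S = 19*I*√42 (S = √((61 - 1*(-45)) - 15268) = √((61 + 45) - 15268) = √(106 - 15268) = √(-15162) = 19*I*√42 ≈ 123.13*I)
(11057 - F) - S = (11057 - 1*11347) - 19*I*√42 = (11057 - 11347) - 19*I*√42 = -290 - 19*I*√42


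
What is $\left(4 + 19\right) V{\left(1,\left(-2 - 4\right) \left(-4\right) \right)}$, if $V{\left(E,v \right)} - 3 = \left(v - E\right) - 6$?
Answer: $460$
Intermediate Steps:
$V{\left(E,v \right)} = -3 + v - E$ ($V{\left(E,v \right)} = 3 - \left(6 + E - v\right) = -3 + v - E$)
$\left(4 + 19\right) V{\left(1,\left(-2 - 4\right) \left(-4\right) \right)} = \left(4 + 19\right) \left(-3 + \left(-2 - 4\right) \left(-4\right) - 1\right) = 23 \left(-3 - -24 - 1\right) = 23 \left(-3 + 24 - 1\right) = 23 \cdot 20 = 460$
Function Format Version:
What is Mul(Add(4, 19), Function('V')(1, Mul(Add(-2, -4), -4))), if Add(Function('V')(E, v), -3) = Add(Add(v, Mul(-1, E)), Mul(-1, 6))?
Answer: 460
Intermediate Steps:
Function('V')(E, v) = Add(-3, v, Mul(-1, E)) (Function('V')(E, v) = Add(3, Add(Add(v, Mul(-1, E)), Mul(-1, 6))) = Add(3, Add(Add(v, Mul(-1, E)), -6)) = Add(3, Add(-6, v, Mul(-1, E))) = Add(-3, v, Mul(-1, E)))
Mul(Add(4, 19), Function('V')(1, Mul(Add(-2, -4), -4))) = Mul(Add(4, 19), Add(-3, Mul(Add(-2, -4), -4), Mul(-1, 1))) = Mul(23, Add(-3, Mul(-6, -4), -1)) = Mul(23, Add(-3, 24, -1)) = Mul(23, 20) = 460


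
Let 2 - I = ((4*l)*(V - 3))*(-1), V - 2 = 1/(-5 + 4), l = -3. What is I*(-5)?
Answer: -130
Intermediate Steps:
V = 1 (V = 2 + 1/(-5 + 4) = 2 + 1/(-1) = 2 - 1 = 1)
I = 26 (I = 2 - (4*(-3))*(1 - 3)*(-1) = 2 - (-12*(-2))*(-1) = 2 - 24*(-1) = 2 - 1*(-24) = 2 + 24 = 26)
I*(-5) = 26*(-5) = -130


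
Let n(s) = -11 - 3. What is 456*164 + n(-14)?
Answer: 74770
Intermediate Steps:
n(s) = -14
456*164 + n(-14) = 456*164 - 14 = 74784 - 14 = 74770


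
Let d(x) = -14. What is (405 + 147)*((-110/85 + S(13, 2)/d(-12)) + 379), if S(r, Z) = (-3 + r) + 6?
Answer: 24735672/119 ≈ 2.0786e+5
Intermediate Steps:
S(r, Z) = 3 + r
(405 + 147)*((-110/85 + S(13, 2)/d(-12)) + 379) = (405 + 147)*((-110/85 + (3 + 13)/(-14)) + 379) = 552*((-110*1/85 + 16*(-1/14)) + 379) = 552*((-22/17 - 8/7) + 379) = 552*(-290/119 + 379) = 552*(44811/119) = 24735672/119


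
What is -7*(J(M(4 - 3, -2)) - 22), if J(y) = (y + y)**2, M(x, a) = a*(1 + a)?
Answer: 42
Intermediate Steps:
J(y) = 4*y**2 (J(y) = (2*y)**2 = 4*y**2)
-7*(J(M(4 - 3, -2)) - 22) = -7*(4*(-2*(1 - 2))**2 - 22) = -7*(4*(-2*(-1))**2 - 22) = -7*(4*2**2 - 22) = -7*(4*4 - 22) = -7*(16 - 22) = -7*(-6) = 42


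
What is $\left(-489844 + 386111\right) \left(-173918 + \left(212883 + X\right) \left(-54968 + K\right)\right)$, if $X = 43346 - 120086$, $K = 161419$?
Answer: $-1503338529118475$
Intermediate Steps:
$X = -76740$
$\left(-489844 + 386111\right) \left(-173918 + \left(212883 + X\right) \left(-54968 + K\right)\right) = \left(-489844 + 386111\right) \left(-173918 + \left(212883 - 76740\right) \left(-54968 + 161419\right)\right) = - 103733 \left(-173918 + 136143 \cdot 106451\right) = - 103733 \left(-173918 + 14492558493\right) = \left(-103733\right) 14492384575 = -1503338529118475$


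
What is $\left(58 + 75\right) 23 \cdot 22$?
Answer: $67298$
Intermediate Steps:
$\left(58 + 75\right) 23 \cdot 22 = 133 \cdot 23 \cdot 22 = 3059 \cdot 22 = 67298$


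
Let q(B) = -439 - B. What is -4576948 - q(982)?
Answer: -4575527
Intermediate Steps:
-4576948 - q(982) = -4576948 - (-439 - 1*982) = -4576948 - (-439 - 982) = -4576948 - 1*(-1421) = -4576948 + 1421 = -4575527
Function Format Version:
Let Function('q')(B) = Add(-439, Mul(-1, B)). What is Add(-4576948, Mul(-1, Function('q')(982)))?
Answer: -4575527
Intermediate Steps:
Add(-4576948, Mul(-1, Function('q')(982))) = Add(-4576948, Mul(-1, Add(-439, Mul(-1, 982)))) = Add(-4576948, Mul(-1, Add(-439, -982))) = Add(-4576948, Mul(-1, -1421)) = Add(-4576948, 1421) = -4575527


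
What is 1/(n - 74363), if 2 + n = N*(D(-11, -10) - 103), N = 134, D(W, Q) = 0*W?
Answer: -1/88167 ≈ -1.1342e-5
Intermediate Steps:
D(W, Q) = 0
n = -13804 (n = -2 + 134*(0 - 103) = -2 + 134*(-103) = -2 - 13802 = -13804)
1/(n - 74363) = 1/(-13804 - 74363) = 1/(-88167) = -1/88167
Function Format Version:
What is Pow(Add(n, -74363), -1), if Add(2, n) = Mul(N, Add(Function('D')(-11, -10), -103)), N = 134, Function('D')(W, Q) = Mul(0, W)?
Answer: Rational(-1, 88167) ≈ -1.1342e-5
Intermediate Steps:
Function('D')(W, Q) = 0
n = -13804 (n = Add(-2, Mul(134, Add(0, -103))) = Add(-2, Mul(134, -103)) = Add(-2, -13802) = -13804)
Pow(Add(n, -74363), -1) = Pow(Add(-13804, -74363), -1) = Pow(-88167, -1) = Rational(-1, 88167)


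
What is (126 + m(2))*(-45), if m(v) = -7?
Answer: -5355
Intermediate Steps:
(126 + m(2))*(-45) = (126 - 7)*(-45) = 119*(-45) = -5355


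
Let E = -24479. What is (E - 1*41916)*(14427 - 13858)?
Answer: -37778755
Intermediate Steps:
(E - 1*41916)*(14427 - 13858) = (-24479 - 1*41916)*(14427 - 13858) = (-24479 - 41916)*569 = -66395*569 = -37778755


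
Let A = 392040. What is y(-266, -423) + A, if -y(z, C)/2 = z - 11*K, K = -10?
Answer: 392352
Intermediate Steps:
y(z, C) = -220 - 2*z (y(z, C) = -2*(z - 11*(-10)) = -2*(z + 110) = -2*(110 + z) = -220 - 2*z)
y(-266, -423) + A = (-220 - 2*(-266)) + 392040 = (-220 + 532) + 392040 = 312 + 392040 = 392352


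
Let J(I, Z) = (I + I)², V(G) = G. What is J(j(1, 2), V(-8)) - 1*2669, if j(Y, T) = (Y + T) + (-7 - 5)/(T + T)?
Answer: -2669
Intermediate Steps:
j(Y, T) = T + Y - 6/T (j(Y, T) = (T + Y) - 12*1/(2*T) = (T + Y) - 6/T = T + Y - 6/T)
J(I, Z) = 4*I² (J(I, Z) = (2*I)² = 4*I²)
J(j(1, 2), V(-8)) - 1*2669 = 4*(2 + 1 - 6/2)² - 1*2669 = 4*(2 + 1 - 6*½)² - 2669 = 4*(2 + 1 - 3)² - 2669 = 4*0² - 2669 = 4*0 - 2669 = 0 - 2669 = -2669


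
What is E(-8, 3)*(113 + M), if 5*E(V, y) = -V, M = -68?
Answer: 72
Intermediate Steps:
E(V, y) = -V/5 (E(V, y) = (-V)/5 = -V/5)
E(-8, 3)*(113 + M) = (-⅕*(-8))*(113 - 68) = (8/5)*45 = 72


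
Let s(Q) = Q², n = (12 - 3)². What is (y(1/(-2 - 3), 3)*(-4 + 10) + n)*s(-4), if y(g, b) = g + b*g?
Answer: 6096/5 ≈ 1219.2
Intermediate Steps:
n = 81 (n = 9² = 81)
(y(1/(-2 - 3), 3)*(-4 + 10) + n)*s(-4) = (((1 + 3)/(-2 - 3))*(-4 + 10) + 81)*(-4)² = ((4/(-5))*6 + 81)*16 = (-⅕*4*6 + 81)*16 = (-⅘*6 + 81)*16 = (-24/5 + 81)*16 = (381/5)*16 = 6096/5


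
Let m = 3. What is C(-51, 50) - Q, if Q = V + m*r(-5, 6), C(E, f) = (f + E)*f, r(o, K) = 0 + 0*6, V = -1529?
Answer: 1479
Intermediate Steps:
r(o, K) = 0 (r(o, K) = 0 + 0 = 0)
C(E, f) = f*(E + f) (C(E, f) = (E + f)*f = f*(E + f))
Q = -1529 (Q = -1529 + 3*0 = -1529 + 0 = -1529)
C(-51, 50) - Q = 50*(-51 + 50) - 1*(-1529) = 50*(-1) + 1529 = -50 + 1529 = 1479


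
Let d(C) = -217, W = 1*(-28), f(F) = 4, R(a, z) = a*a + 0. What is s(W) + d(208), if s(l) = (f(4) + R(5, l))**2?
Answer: 624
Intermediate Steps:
R(a, z) = a**2 (R(a, z) = a**2 + 0 = a**2)
W = -28
s(l) = 841 (s(l) = (4 + 5**2)**2 = (4 + 25)**2 = 29**2 = 841)
s(W) + d(208) = 841 - 217 = 624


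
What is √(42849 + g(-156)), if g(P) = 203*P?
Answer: √11181 ≈ 105.74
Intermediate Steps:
√(42849 + g(-156)) = √(42849 + 203*(-156)) = √(42849 - 31668) = √11181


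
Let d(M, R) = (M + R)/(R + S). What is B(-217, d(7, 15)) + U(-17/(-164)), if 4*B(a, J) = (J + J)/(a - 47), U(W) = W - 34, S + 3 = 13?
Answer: -833891/24600 ≈ -33.898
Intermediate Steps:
S = 10 (S = -3 + 13 = 10)
d(M, R) = (M + R)/(10 + R) (d(M, R) = (M + R)/(R + 10) = (M + R)/(10 + R))
U(W) = -34 + W
B(a, J) = J/(2*(-47 + a)) (B(a, J) = ((J + J)/(a - 47))/4 = ((2*J)/(-47 + a))/4 = (2*J/(-47 + a))/4 = J/(2*(-47 + a)))
B(-217, d(7, 15)) + U(-17/(-164)) = ((7 + 15)/(10 + 15))/(2*(-47 - 217)) + (-34 - 17/(-164)) = (1/2)*(22/25)/(-264) + (-34 - 17*(-1/164)) = (1/2)*((1/25)*22)*(-1/264) + (-34 + 17/164) = (1/2)*(22/25)*(-1/264) - 5559/164 = -1/600 - 5559/164 = -833891/24600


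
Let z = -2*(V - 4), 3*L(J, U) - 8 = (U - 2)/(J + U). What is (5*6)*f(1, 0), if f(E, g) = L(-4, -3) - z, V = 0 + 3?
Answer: 190/7 ≈ 27.143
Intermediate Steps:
V = 3
L(J, U) = 8/3 + (-2 + U)/(3*(J + U)) (L(J, U) = 8/3 + ((U - 2)/(J + U))/3 = 8/3 + ((-2 + U)/(J + U))/3 = 8/3 + (-2 + U)/(3*(J + U)))
z = 2 (z = -2*(3 - 4) = -2*(-1) = 2)
f(E, g) = 19/21 (f(E, g) = (-2 + 8*(-4) + 9*(-3))/(3*(-4 - 3)) - 1*2 = (⅓)*(-2 - 32 - 27)/(-7) - 2 = (⅓)*(-⅐)*(-61) - 2 = 61/21 - 2 = 19/21)
(5*6)*f(1, 0) = (5*6)*(19/21) = 30*(19/21) = 190/7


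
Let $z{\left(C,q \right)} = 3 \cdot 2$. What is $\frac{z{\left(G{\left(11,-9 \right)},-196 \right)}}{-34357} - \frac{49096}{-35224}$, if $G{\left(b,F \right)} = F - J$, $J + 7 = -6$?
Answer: $\frac{12401323}{8898463} \approx 1.3936$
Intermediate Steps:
$J = -13$ ($J = -7 - 6 = -13$)
$G{\left(b,F \right)} = 13 + F$ ($G{\left(b,F \right)} = F - -13 = F + 13 = 13 + F$)
$z{\left(C,q \right)} = 6$
$\frac{z{\left(G{\left(11,-9 \right)},-196 \right)}}{-34357} - \frac{49096}{-35224} = \frac{6}{-34357} - \frac{49096}{-35224} = 6 \left(- \frac{1}{34357}\right) - - \frac{361}{259} = - \frac{6}{34357} + \frac{361}{259} = \frac{12401323}{8898463}$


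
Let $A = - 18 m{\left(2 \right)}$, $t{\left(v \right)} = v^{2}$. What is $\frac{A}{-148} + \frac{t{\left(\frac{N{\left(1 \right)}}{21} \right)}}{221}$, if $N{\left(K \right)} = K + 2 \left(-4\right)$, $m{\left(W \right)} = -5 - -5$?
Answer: $\frac{1}{1989} \approx 0.00050277$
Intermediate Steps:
$m{\left(W \right)} = 0$ ($m{\left(W \right)} = -5 + 5 = 0$)
$N{\left(K \right)} = -8 + K$ ($N{\left(K \right)} = K - 8 = -8 + K$)
$A = 0$ ($A = \left(-18\right) 0 = 0$)
$\frac{A}{-148} + \frac{t{\left(\frac{N{\left(1 \right)}}{21} \right)}}{221} = \frac{0}{-148} + \frac{\left(\frac{-8 + 1}{21}\right)^{2}}{221} = 0 \left(- \frac{1}{148}\right) + \left(\left(-7\right) \frac{1}{21}\right)^{2} \cdot \frac{1}{221} = 0 + \left(- \frac{1}{3}\right)^{2} \cdot \frac{1}{221} = 0 + \frac{1}{9} \cdot \frac{1}{221} = 0 + \frac{1}{1989} = \frac{1}{1989}$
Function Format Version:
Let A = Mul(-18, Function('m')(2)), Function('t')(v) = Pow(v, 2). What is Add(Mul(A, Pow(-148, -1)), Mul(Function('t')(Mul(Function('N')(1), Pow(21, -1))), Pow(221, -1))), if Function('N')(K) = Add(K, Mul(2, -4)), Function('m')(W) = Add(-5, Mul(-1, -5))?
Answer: Rational(1, 1989) ≈ 0.00050277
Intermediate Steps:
Function('m')(W) = 0 (Function('m')(W) = Add(-5, 5) = 0)
Function('N')(K) = Add(-8, K) (Function('N')(K) = Add(K, -8) = Add(-8, K))
A = 0 (A = Mul(-18, 0) = 0)
Add(Mul(A, Pow(-148, -1)), Mul(Function('t')(Mul(Function('N')(1), Pow(21, -1))), Pow(221, -1))) = Add(Mul(0, Pow(-148, -1)), Mul(Pow(Mul(Add(-8, 1), Pow(21, -1)), 2), Pow(221, -1))) = Add(Mul(0, Rational(-1, 148)), Mul(Pow(Mul(-7, Rational(1, 21)), 2), Rational(1, 221))) = Add(0, Mul(Pow(Rational(-1, 3), 2), Rational(1, 221))) = Add(0, Mul(Rational(1, 9), Rational(1, 221))) = Add(0, Rational(1, 1989)) = Rational(1, 1989)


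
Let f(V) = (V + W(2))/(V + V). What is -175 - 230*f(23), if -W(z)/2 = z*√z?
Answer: -290 + 20*√2 ≈ -261.72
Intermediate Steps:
W(z) = -2*z^(3/2) (W(z) = -2*z*√z = -2*z^(3/2))
f(V) = (V - 4*√2)/(2*V) (f(V) = (V - 4*√2)/(V + V) = (V - 4*√2)/((2*V)) = (V - 4*√2)*(1/(2*V)) = (V - 4*√2)/(2*V))
-175 - 230*f(23) = -175 - 115*(23 - 4*√2)/23 = -175 - 230*(½ - 2*√2/23) = -175 + (-115 + 20*√2) = -290 + 20*√2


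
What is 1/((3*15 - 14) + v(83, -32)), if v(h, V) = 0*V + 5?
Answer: 1/36 ≈ 0.027778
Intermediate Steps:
v(h, V) = 5 (v(h, V) = 0 + 5 = 5)
1/((3*15 - 14) + v(83, -32)) = 1/((3*15 - 14) + 5) = 1/((45 - 14) + 5) = 1/(31 + 5) = 1/36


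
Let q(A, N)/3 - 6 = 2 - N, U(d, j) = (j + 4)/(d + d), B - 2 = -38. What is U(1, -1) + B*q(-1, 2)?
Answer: -1293/2 ≈ -646.50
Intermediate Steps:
B = -36 (B = 2 - 38 = -36)
U(d, j) = (4 + j)/(2*d) (U(d, j) = (4 + j)/((2*d)) = (4 + j)*(1/(2*d)) = (4 + j)/(2*d))
q(A, N) = 24 - 3*N (q(A, N) = 18 + 3*(2 - N) = 18 + (6 - 3*N) = 24 - 3*N)
U(1, -1) + B*q(-1, 2) = (½)*(4 - 1)/1 - 36*(24 - 3*2) = (½)*1*3 - 36*(24 - 6) = 3/2 - 36*18 = 3/2 - 648 = -1293/2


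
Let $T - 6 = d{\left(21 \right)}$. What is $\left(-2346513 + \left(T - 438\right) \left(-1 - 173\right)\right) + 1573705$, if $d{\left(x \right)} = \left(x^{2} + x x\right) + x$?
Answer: $-854762$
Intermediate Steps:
$d{\left(x \right)} = x + 2 x^{2}$ ($d{\left(x \right)} = \left(x^{2} + x^{2}\right) + x = 2 x^{2} + x = x + 2 x^{2}$)
$T = 909$ ($T = 6 + 21 \left(1 + 2 \cdot 21\right) = 6 + 21 \left(1 + 42\right) = 6 + 21 \cdot 43 = 6 + 903 = 909$)
$\left(-2346513 + \left(T - 438\right) \left(-1 - 173\right)\right) + 1573705 = \left(-2346513 + \left(909 - 438\right) \left(-1 - 173\right)\right) + 1573705 = \left(-2346513 + 471 \left(-1 - 173\right)\right) + 1573705 = \left(-2346513 + 471 \left(-174\right)\right) + 1573705 = \left(-2346513 - 81954\right) + 1573705 = -2428467 + 1573705 = -854762$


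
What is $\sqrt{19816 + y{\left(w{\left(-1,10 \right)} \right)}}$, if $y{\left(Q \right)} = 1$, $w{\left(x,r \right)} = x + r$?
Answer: $\sqrt{19817} \approx 140.77$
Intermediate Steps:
$w{\left(x,r \right)} = r + x$
$\sqrt{19816 + y{\left(w{\left(-1,10 \right)} \right)}} = \sqrt{19816 + 1} = \sqrt{19817}$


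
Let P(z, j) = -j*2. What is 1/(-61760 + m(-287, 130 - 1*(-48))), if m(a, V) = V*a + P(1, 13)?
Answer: -1/112872 ≈ -8.8596e-6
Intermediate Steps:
P(z, j) = -2*j
m(a, V) = -26 + V*a (m(a, V) = V*a - 2*13 = V*a - 26 = -26 + V*a)
1/(-61760 + m(-287, 130 - 1*(-48))) = 1/(-61760 + (-26 + (130 - 1*(-48))*(-287))) = 1/(-61760 + (-26 + (130 + 48)*(-287))) = 1/(-61760 + (-26 + 178*(-287))) = 1/(-61760 + (-26 - 51086)) = 1/(-61760 - 51112) = 1/(-112872) = -1/112872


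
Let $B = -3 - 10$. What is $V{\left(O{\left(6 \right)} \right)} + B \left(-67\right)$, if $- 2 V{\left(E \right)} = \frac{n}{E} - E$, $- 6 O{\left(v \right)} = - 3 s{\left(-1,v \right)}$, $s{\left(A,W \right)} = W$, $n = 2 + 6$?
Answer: $\frac{5227}{6} \approx 871.17$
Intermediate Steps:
$n = 8$
$B = -13$ ($B = -3 - 10 = -13$)
$O{\left(v \right)} = \frac{v}{2}$ ($O{\left(v \right)} = - \frac{\left(-3\right) v}{6} = \frac{v}{2}$)
$V{\left(E \right)} = \frac{E}{2} - \frac{4}{E}$ ($V{\left(E \right)} = - \frac{\frac{8}{E} - E}{2} = - \frac{- E + \frac{8}{E}}{2} = \frac{E}{2} - \frac{4}{E}$)
$V{\left(O{\left(6 \right)} \right)} + B \left(-67\right) = \left(\frac{\frac{1}{2} \cdot 6}{2} - \frac{4}{\frac{1}{2} \cdot 6}\right) - -871 = \left(\frac{1}{2} \cdot 3 - \frac{4}{3}\right) + 871 = \left(\frac{3}{2} - \frac{4}{3}\right) + 871 = \frac{1}{6} + 871 = \frac{5227}{6}$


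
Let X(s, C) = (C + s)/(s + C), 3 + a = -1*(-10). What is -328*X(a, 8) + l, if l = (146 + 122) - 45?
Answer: -105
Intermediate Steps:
l = 223 (l = 268 - 45 = 223)
a = 7 (a = -3 - 1*(-10) = -3 + 10 = 7)
X(s, C) = 1 (X(s, C) = (C + s)/(C + s) = 1)
-328*X(a, 8) + l = -328*1 + 223 = -328 + 223 = -105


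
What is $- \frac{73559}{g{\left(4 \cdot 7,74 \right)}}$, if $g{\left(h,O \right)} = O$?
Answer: $- \frac{73559}{74} \approx -994.04$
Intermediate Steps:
$- \frac{73559}{g{\left(4 \cdot 7,74 \right)}} = - \frac{73559}{74}$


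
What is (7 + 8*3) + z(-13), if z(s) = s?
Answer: 18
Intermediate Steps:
(7 + 8*3) + z(-13) = (7 + 8*3) - 13 = (7 + 24) - 13 = 31 - 13 = 18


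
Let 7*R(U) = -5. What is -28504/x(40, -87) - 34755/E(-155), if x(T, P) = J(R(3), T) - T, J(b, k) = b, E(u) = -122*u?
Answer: 752633861/1077870 ≈ 698.26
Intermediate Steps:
R(U) = -5/7 (R(U) = (⅐)*(-5) = -5/7)
x(T, P) = -5/7 - T
-28504/x(40, -87) - 34755/E(-155) = -28504/(-5/7 - 1*40) - 34755/((-122*(-155))) = -28504/(-5/7 - 40) - 34755/18910 = -28504/(-285/7) - 34755*1/18910 = -28504*(-7/285) - 6951/3782 = 199528/285 - 6951/3782 = 752633861/1077870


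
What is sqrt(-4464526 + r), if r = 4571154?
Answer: 2*sqrt(26657) ≈ 326.54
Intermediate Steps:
sqrt(-4464526 + r) = sqrt(-4464526 + 4571154) = sqrt(106628) = 2*sqrt(26657)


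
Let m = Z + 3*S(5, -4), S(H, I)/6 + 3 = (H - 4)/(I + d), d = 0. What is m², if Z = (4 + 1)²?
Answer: 4489/4 ≈ 1122.3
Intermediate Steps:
Z = 25 (Z = 5² = 25)
S(H, I) = -18 + 6*(-4 + H)/I (S(H, I) = -18 + 6*((H - 4)/(I + 0)) = -18 + 6*((-4 + H)/I) = -18 + 6*(-4 + H)/I)
m = -67/2 (m = 25 + 3*(6*(-4 + 5 - 3*(-4))/(-4)) = 25 + 3*(6*(-¼)*(-4 + 5 + 12)) = 25 + 3*(6*(-¼)*13) = 25 + 3*(-39/2) = 25 - 117/2 = -67/2 ≈ -33.500)
m² = (-67/2)² = 4489/4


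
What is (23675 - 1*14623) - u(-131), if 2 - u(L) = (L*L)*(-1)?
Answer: -8111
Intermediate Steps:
u(L) = 2 + L² (u(L) = 2 - L*L*(-1) = 2 - L²*(-1) = 2 - (-1)*L² = 2 + L²)
(23675 - 1*14623) - u(-131) = (23675 - 1*14623) - (2 + (-131)²) = (23675 - 14623) - (2 + 17161) = 9052 - 1*17163 = 9052 - 17163 = -8111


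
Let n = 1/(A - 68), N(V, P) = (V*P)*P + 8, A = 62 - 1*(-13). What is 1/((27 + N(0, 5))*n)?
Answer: ⅕ ≈ 0.20000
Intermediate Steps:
A = 75 (A = 62 + 13 = 75)
N(V, P) = 8 + V*P² (N(V, P) = (P*V)*P + 8 = V*P² + 8 = 8 + V*P²)
n = ⅐ (n = 1/(75 - 68) = 1/7 = ⅐ ≈ 0.14286)
1/((27 + N(0, 5))*n) = 1/((27 + (8 + 0*5²))*(⅐)) = 1/((27 + (8 + 0*25))*(⅐)) = 1/((27 + (8 + 0))*(⅐)) = 1/((27 + 8)*(⅐)) = 1/(35*(⅐)) = 1/5 = ⅕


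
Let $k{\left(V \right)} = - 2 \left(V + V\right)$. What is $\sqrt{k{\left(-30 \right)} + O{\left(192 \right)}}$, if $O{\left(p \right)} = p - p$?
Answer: $2 \sqrt{30} \approx 10.954$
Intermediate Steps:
$O{\left(p \right)} = 0$
$k{\left(V \right)} = - 4 V$ ($k{\left(V \right)} = - 2 \cdot 2 V = - 4 V$)
$\sqrt{k{\left(-30 \right)} + O{\left(192 \right)}} = \sqrt{\left(-4\right) \left(-30\right) + 0} = \sqrt{120 + 0} = \sqrt{120} = 2 \sqrt{30}$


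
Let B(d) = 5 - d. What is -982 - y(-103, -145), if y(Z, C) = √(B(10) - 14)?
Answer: -982 - I*√19 ≈ -982.0 - 4.3589*I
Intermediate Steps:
y(Z, C) = I*√19 (y(Z, C) = √((5 - 1*10) - 14) = √((5 - 10) - 14) = √(-5 - 14) = √(-19) = I*√19)
-982 - y(-103, -145) = -982 - I*√19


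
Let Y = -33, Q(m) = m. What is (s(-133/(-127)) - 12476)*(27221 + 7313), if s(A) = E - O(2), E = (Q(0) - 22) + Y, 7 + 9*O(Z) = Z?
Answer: -3894537316/9 ≈ -4.3273e+8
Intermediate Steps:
O(Z) = -7/9 + Z/9
E = -55 (E = (0 - 22) - 33 = -22 - 33 = -55)
s(A) = -490/9 (s(A) = -55 - (-7/9 + (⅑)*2) = -55 - (-7/9 + 2/9) = -55 - 1*(-5/9) = -55 + 5/9 = -490/9)
(s(-133/(-127)) - 12476)*(27221 + 7313) = (-490/9 - 12476)*(27221 + 7313) = -112774/9*34534 = -3894537316/9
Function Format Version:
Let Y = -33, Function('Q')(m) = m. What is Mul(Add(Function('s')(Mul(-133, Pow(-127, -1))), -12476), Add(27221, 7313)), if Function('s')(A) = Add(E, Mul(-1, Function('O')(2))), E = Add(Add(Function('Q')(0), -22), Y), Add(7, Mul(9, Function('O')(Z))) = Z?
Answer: Rational(-3894537316, 9) ≈ -4.3273e+8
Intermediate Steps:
Function('O')(Z) = Add(Rational(-7, 9), Mul(Rational(1, 9), Z))
E = -55 (E = Add(Add(0, -22), -33) = Add(-22, -33) = -55)
Function('s')(A) = Rational(-490, 9) (Function('s')(A) = Add(-55, Mul(-1, Add(Rational(-7, 9), Mul(Rational(1, 9), 2)))) = Add(-55, Mul(-1, Add(Rational(-7, 9), Rational(2, 9)))) = Add(-55, Mul(-1, Rational(-5, 9))) = Add(-55, Rational(5, 9)) = Rational(-490, 9))
Mul(Add(Function('s')(Mul(-133, Pow(-127, -1))), -12476), Add(27221, 7313)) = Mul(Add(Rational(-490, 9), -12476), Add(27221, 7313)) = Mul(Rational(-112774, 9), 34534) = Rational(-3894537316, 9)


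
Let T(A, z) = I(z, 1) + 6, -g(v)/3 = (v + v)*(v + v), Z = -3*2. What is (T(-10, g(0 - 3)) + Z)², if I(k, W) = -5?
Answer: 25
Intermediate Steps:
Z = -6
g(v) = -12*v² (g(v) = -3*(v + v)*(v + v) = -3*2*v*2*v = -12*v²)
T(A, z) = 1 (T(A, z) = -5 + 6 = 1)
(T(-10, g(0 - 3)) + Z)² = (1 - 6)² = (-5)² = 25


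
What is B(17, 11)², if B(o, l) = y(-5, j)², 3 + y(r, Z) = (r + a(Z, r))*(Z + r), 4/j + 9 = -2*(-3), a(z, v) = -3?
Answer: 418161601/81 ≈ 5.1625e+6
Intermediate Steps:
j = -4/3 (j = 4/(-9 - 2*(-3)) = 4/(-9 + 6) = 4/(-3) = 4*(-⅓) = -4/3 ≈ -1.3333)
y(r, Z) = -3 + (-3 + r)*(Z + r) (y(r, Z) = -3 + (r - 3)*(Z + r) = -3 + (-3 + r)*(Z + r))
B(o, l) = 20449/9 (B(o, l) = (-3 + (-5)² - 3*(-4/3) - 3*(-5) - 4/3*(-5))² = (-3 + 25 + 4 + 15 + 20/3)² = (143/3)² = 20449/9)
B(17, 11)² = (20449/9)² = 418161601/81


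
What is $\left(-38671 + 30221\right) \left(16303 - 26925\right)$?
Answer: $89755900$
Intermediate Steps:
$\left(-38671 + 30221\right) \left(16303 - 26925\right) = - 8450 \left(16303 - 26925\right) = \left(-8450\right) \left(-10622\right) = 89755900$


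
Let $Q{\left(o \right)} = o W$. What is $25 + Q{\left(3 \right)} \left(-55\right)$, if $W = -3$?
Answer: $520$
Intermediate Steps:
$Q{\left(o \right)} = - 3 o$ ($Q{\left(o \right)} = o \left(-3\right) = - 3 o$)
$25 + Q{\left(3 \right)} \left(-55\right) = 25 + \left(-3\right) 3 \left(-55\right) = 25 - -495 = 25 + 495 = 520$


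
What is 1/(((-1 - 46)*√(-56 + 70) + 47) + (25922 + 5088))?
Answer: 31057/964506323 + 47*√14/964506323 ≈ 3.2382e-5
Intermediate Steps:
1/(((-1 - 46)*√(-56 + 70) + 47) + (25922 + 5088)) = 1/((-47*√14 + 47) + 31010) = 1/((47 - 47*√14) + 31010) = 1/(31057 - 47*√14)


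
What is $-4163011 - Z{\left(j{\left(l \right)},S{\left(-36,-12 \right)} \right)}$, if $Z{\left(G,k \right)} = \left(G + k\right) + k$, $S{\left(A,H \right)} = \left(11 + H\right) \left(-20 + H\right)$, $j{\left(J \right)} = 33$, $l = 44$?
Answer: $-4163108$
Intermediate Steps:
$S{\left(A,H \right)} = \left(-20 + H\right) \left(11 + H\right)$
$Z{\left(G,k \right)} = G + 2 k$
$-4163011 - Z{\left(j{\left(l \right)},S{\left(-36,-12 \right)} \right)} = -4163011 - \left(33 + 2 \left(-220 + \left(-12\right)^{2} - -108\right)\right) = -4163011 - \left(33 + 2 \left(-220 + 144 + 108\right)\right) = -4163011 - \left(33 + 2 \cdot 32\right) = -4163011 - \left(33 + 64\right) = -4163011 - 97 = -4163108$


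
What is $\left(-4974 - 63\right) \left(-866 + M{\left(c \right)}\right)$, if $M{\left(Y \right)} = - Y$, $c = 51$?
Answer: $4618929$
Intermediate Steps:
$\left(-4974 - 63\right) \left(-866 + M{\left(c \right)}\right) = \left(-4974 - 63\right) \left(-866 - 51\right) = \left(-4974 - 63\right) \left(-917\right) = \left(-5037\right) \left(-917\right) = 4618929$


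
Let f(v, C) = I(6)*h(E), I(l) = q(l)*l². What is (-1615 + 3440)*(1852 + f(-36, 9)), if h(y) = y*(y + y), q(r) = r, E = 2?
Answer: 6533500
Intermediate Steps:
I(l) = l³ (I(l) = l*l² = l³)
h(y) = 2*y² (h(y) = y*(2*y) = 2*y²)
f(v, C) = 1728 (f(v, C) = 6³*(2*2²) = 216*(2*4) = 216*8 = 1728)
(-1615 + 3440)*(1852 + f(-36, 9)) = (-1615 + 3440)*(1852 + 1728) = 1825*3580 = 6533500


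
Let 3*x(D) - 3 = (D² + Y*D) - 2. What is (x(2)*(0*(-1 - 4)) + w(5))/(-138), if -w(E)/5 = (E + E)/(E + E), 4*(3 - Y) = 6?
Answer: 5/138 ≈ 0.036232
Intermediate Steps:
Y = 3/2 (Y = 3 - ¼*6 = 3 - 3/2 = 3/2 ≈ 1.5000)
x(D) = ⅓ + D/2 + D²/3 (x(D) = 1 + ((D² + 3*D/2) - 2)/3 = 1 + (-2 + D² + 3*D/2)/3 = 1 + (-⅔ + D/2 + D²/3) = ⅓ + D/2 + D²/3)
w(E) = -5 (w(E) = -5*(E + E)/(E + E) = -5*2*E/(2*E) = -5*2*E*1/(2*E) = -5*1 = -5)
(x(2)*(0*(-1 - 4)) + w(5))/(-138) = ((⅓ + (½)*2 + (⅓)*2²)*(0*(-1 - 4)) - 5)/(-138) = ((⅓ + 1 + (⅓)*4)*(0*(-5)) - 5)*(-1/138) = ((⅓ + 1 + 4/3)*0 - 5)*(-1/138) = ((8/3)*0 - 5)*(-1/138) = (0 - 5)*(-1/138) = -5*(-1/138) = 5/138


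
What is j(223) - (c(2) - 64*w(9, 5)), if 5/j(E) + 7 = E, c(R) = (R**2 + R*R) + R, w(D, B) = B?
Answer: 66965/216 ≈ 310.02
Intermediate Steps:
c(R) = R + 2*R**2 (c(R) = (R**2 + R**2) + R = 2*R**2 + R = R + 2*R**2)
j(E) = 5/(-7 + E)
j(223) - (c(2) - 64*w(9, 5)) = 5/(-7 + 223) - (2*(1 + 2*2) - 64*5) = 5/216 - (2*(1 + 4) - 320) = 5*(1/216) - (2*5 - 320) = 5/216 - (10 - 320) = 5/216 - 1*(-310) = 5/216 + 310 = 66965/216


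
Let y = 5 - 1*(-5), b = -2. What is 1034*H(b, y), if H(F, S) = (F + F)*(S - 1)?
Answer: -37224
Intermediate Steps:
y = 10 (y = 5 + 5 = 10)
H(F, S) = 2*F*(-1 + S) (H(F, S) = (2*F)*(-1 + S) = 2*F*(-1 + S))
1034*H(b, y) = 1034*(2*(-2)*(-1 + 10)) = 1034*(2*(-2)*9) = 1034*(-36) = -37224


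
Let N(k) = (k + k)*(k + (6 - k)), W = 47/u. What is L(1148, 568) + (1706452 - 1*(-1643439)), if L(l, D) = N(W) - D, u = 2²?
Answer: 3349464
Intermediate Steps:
u = 4
W = 47/4 ≈ 11.750
N(k) = 12*k (N(k) = (2*k)*6 = 12*k)
L(l, D) = 141 - D (L(l, D) = 12*(47/4) - D = 141 - D)
L(1148, 568) + (1706452 - 1*(-1643439)) = (141 - 1*568) + (1706452 - 1*(-1643439)) = (141 - 568) + (1706452 + 1643439) = -427 + 3349891 = 3349464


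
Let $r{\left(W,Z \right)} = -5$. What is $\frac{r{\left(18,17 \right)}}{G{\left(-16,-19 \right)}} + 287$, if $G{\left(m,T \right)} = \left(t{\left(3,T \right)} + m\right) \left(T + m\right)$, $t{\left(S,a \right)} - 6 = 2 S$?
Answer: $\frac{8035}{28} \approx 286.96$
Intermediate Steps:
$t{\left(S,a \right)} = 6 + 2 S$
$G{\left(m,T \right)} = \left(12 + m\right) \left(T + m\right)$ ($G{\left(m,T \right)} = \left(\left(6 + 2 \cdot 3\right) + m\right) \left(T + m\right) = \left(\left(6 + 6\right) + m\right) \left(T + m\right) = \left(12 + m\right) \left(T + m\right)$)
$\frac{r{\left(18,17 \right)}}{G{\left(-16,-19 \right)}} + 287 = - \frac{5}{\left(-16\right)^{2} + 12 \left(-19\right) + 12 \left(-16\right) - -304} + 287 = - \frac{5}{256 - 228 - 192 + 304} + 287 = - \frac{5}{140} + 287 = \left(-5\right) \frac{1}{140} + 287 = - \frac{1}{28} + 287 = \frac{8035}{28}$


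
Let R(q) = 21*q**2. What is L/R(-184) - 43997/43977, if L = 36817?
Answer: -9887236621/10422197184 ≈ -0.94867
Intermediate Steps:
L/R(-184) - 43997/43977 = 36817/((21*(-184)**2)) - 43997/43977 = 36817/((21*33856)) - 43997*1/43977 = 36817/710976 - 43997/43977 = -9887236621/10422197184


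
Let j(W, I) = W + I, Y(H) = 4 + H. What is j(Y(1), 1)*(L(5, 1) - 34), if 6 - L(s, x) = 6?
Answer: -204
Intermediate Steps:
L(s, x) = 0 (L(s, x) = 6 - 1*6 = 6 - 6 = 0)
j(W, I) = I + W
j(Y(1), 1)*(L(5, 1) - 34) = (1 + (4 + 1))*(0 - 34) = (1 + 5)*(-34) = 6*(-34) = -204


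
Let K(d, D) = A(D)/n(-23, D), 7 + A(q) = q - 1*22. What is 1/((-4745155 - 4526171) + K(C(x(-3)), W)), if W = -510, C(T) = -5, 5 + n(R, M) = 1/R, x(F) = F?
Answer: -116/1075461419 ≈ -1.0786e-7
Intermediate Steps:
A(q) = -29 + q (A(q) = -7 + (q - 1*22) = -7 + (q - 22) = -7 + (-22 + q) = -29 + q)
n(R, M) = -5 + 1/R
K(d, D) = 23/4 - 23*D/116 (K(d, D) = (-29 + D)/(-5 + 1/(-23)) = (-29 + D)/(-5 - 1/23) = (-29 + D)/(-116/23) = (-29 + D)*(-23/116) = 23/4 - 23*D/116)
1/((-4745155 - 4526171) + K(C(x(-3)), W)) = 1/((-4745155 - 4526171) + (23/4 - 23/116*(-510))) = 1/(-9271326 + (23/4 + 5865/58)) = 1/(-9271326 + 12397/116) = 1/(-1075461419/116) = -116/1075461419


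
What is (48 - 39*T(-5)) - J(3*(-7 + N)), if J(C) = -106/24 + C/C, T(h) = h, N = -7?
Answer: 2957/12 ≈ 246.42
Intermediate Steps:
J(C) = -41/12 (J(C) = -106*1/24 + 1 = -53/12 + 1 = -41/12)
(48 - 39*T(-5)) - J(3*(-7 + N)) = (48 - 39*(-5)) - 1*(-41/12) = (48 + 195) + 41/12 = 243 + 41/12 = 2957/12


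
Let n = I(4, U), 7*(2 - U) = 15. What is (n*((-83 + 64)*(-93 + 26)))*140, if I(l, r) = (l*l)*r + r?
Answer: -432820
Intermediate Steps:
U = -⅐ (U = 2 - ⅐*15 = 2 - 15/7 = -⅐ ≈ -0.14286)
I(l, r) = r + r*l² (I(l, r) = l²*r + r = r*l² + r = r + r*l²)
n = -17/7 (n = -(1 + 4²)/7 = -(1 + 16)/7 = -⅐*17 = -17/7 ≈ -2.4286)
(n*((-83 + 64)*(-93 + 26)))*140 = -17*(-83 + 64)*(-93 + 26)/7*140 = -(-323)*(-67)/7*140 = -17/7*1273*140 = -21641/7*140 = -432820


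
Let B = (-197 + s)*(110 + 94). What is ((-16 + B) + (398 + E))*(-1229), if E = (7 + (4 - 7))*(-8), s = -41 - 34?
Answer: 67764602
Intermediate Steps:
s = -75
E = -32 (E = (7 - 3)*(-8) = 4*(-8) = -32)
B = -55488 (B = (-197 - 75)*(110 + 94) = -272*204 = -55488)
((-16 + B) + (398 + E))*(-1229) = ((-16 - 55488) + (398 - 32))*(-1229) = (-55504 + 366)*(-1229) = -55138*(-1229) = 67764602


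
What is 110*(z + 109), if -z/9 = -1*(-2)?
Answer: 10010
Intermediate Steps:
z = -18 (z = -(-9)*(-2) = -9*2 = -18)
110*(z + 109) = 110*(-18 + 109) = 110*91 = 10010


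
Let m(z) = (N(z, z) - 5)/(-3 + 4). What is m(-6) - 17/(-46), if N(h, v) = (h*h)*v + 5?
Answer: -9919/46 ≈ -215.63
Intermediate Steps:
N(h, v) = 5 + v*h**2 (N(h, v) = h**2*v + 5 = v*h**2 + 5 = 5 + v*h**2)
m(z) = z**3 (m(z) = ((5 + z*z**2) - 5)/(-3 + 4) = ((5 + z**3) - 5)/1 = z**3*1 = z**3)
m(-6) - 17/(-46) = (-6)**3 - 17/(-46) = -216 - 17*(-1/46) = -216 + 17/46 = -9919/46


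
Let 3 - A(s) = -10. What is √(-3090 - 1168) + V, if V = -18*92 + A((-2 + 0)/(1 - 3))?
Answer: -1643 + I*√4258 ≈ -1643.0 + 65.253*I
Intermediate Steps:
A(s) = 13 (A(s) = 3 - 1*(-10) = 3 + 10 = 13)
V = -1643 (V = -18*92 + 13 = -1656 + 13 = -1643)
√(-3090 - 1168) + V = √(-3090 - 1168) - 1643 = √(-4258) - 1643 = I*√4258 - 1643 = -1643 + I*√4258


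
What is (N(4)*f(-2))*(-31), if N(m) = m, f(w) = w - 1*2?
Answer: 496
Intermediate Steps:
f(w) = -2 + w (f(w) = w - 2 = -2 + w)
(N(4)*f(-2))*(-31) = (4*(-2 - 2))*(-31) = (4*(-4))*(-31) = -16*(-31) = 496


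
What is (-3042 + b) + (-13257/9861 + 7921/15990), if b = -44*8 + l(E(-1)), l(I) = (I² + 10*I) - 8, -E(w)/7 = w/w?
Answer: -179954525473/52559130 ≈ -3423.8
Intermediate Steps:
E(w) = -7 (E(w) = -7*w/w = -7*1 = -7)
l(I) = -8 + I² + 10*I
b = -381 (b = -44*8 + (-8 + (-7)² + 10*(-7)) = -352 + (-8 + 49 - 70) = -352 - 29 = -381)
(-3042 + b) + (-13257/9861 + 7921/15990) = (-3042 - 381) + (-13257/9861 + 7921/15990) = -3423 + (-13257*1/9861 + 7921*(1/15990)) = -3423 + (-4419/3287 + 7921/15990) = -3423 - 44623483/52559130 = -179954525473/52559130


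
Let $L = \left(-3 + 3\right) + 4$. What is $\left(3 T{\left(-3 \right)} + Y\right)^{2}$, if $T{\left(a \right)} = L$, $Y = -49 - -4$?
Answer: $1089$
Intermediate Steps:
$Y = -45$ ($Y = -49 + 4 = -45$)
$L = 4$ ($L = 0 + 4 = 4$)
$T{\left(a \right)} = 4$
$\left(3 T{\left(-3 \right)} + Y\right)^{2} = \left(3 \cdot 4 - 45\right)^{2} = \left(12 - 45\right)^{2} = \left(-33\right)^{2} = 1089$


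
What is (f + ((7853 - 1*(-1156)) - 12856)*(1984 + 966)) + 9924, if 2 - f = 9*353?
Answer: -11341901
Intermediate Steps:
f = -3175 (f = 2 - 9*353 = 2 - 1*3177 = 2 - 3177 = -3175)
(f + ((7853 - 1*(-1156)) - 12856)*(1984 + 966)) + 9924 = (-3175 + ((7853 - 1*(-1156)) - 12856)*(1984 + 966)) + 9924 = (-3175 + ((7853 + 1156) - 12856)*2950) + 9924 = (-3175 + (9009 - 12856)*2950) + 9924 = (-3175 - 3847*2950) + 9924 = (-3175 - 11348650) + 9924 = -11351825 + 9924 = -11341901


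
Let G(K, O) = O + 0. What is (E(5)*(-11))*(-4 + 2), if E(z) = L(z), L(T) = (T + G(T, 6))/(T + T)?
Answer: 121/5 ≈ 24.200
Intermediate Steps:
G(K, O) = O
L(T) = (6 + T)/(2*T) (L(T) = (T + 6)/(T + T) = (6 + T)/((2*T)) = (6 + T)*(1/(2*T)) = (6 + T)/(2*T))
E(z) = (6 + z)/(2*z)
(E(5)*(-11))*(-4 + 2) = (((½)*(6 + 5)/5)*(-11))*(-4 + 2) = (((½)*(⅕)*11)*(-11))*(-2) = ((11/10)*(-11))*(-2) = -121/10*(-2) = 121/5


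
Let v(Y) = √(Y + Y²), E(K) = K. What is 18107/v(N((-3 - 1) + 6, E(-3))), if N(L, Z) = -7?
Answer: 18107*√42/42 ≈ 2794.0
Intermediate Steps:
18107/v(N((-3 - 1) + 6, E(-3))) = 18107/(√(-7*(1 - 7))) = 18107/(√(-7*(-6))) = 18107/(√42) = 18107*(√42/42) = 18107*√42/42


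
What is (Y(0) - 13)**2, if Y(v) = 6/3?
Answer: 121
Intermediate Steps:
Y(v) = 2 (Y(v) = 6*(1/3) = 2)
(Y(0) - 13)**2 = (2 - 13)**2 = (-11)**2 = 121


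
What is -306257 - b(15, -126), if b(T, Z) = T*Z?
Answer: -304367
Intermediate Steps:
-306257 - b(15, -126) = -306257 - 15*(-126) = -306257 - 1*(-1890) = -306257 + 1890 = -304367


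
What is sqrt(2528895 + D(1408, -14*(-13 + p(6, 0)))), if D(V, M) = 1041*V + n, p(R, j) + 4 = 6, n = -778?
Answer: sqrt(3993845) ≈ 1998.5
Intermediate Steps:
p(R, j) = 2 (p(R, j) = -4 + 6 = 2)
D(V, M) = -778 + 1041*V (D(V, M) = 1041*V - 778 = -778 + 1041*V)
sqrt(2528895 + D(1408, -14*(-13 + p(6, 0)))) = sqrt(2528895 + (-778 + 1041*1408)) = sqrt(2528895 + (-778 + 1465728)) = sqrt(2528895 + 1464950) = sqrt(3993845)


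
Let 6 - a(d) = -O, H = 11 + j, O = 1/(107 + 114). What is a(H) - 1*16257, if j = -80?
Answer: -3591470/221 ≈ -16251.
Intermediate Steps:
O = 1/221 ≈ 0.0045249
H = -69 (H = 11 - 80 = -69)
a(d) = 1327/221 (a(d) = 6 - (-1)/221 = 6 - 1*(-1/221) = 6 + 1/221 = 1327/221)
a(H) - 1*16257 = 1327/221 - 1*16257 = 1327/221 - 16257 = -3591470/221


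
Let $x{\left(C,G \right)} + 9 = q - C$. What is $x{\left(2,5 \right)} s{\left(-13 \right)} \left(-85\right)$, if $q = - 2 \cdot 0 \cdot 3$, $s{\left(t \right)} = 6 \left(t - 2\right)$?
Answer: $-84150$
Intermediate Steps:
$s{\left(t \right)} = -12 + 6 t$ ($s{\left(t \right)} = 6 \left(-2 + t\right) = -12 + 6 t$)
$q = 0$ ($q = \left(-2\right) 0 = 0$)
$x{\left(C,G \right)} = -9 - C$ ($x{\left(C,G \right)} = -9 + \left(0 - C\right) = -9 - C$)
$x{\left(2,5 \right)} s{\left(-13 \right)} \left(-85\right) = \left(-9 - 2\right) \left(-12 + 6 \left(-13\right)\right) \left(-85\right) = \left(-9 - 2\right) \left(-12 - 78\right) \left(-85\right) = \left(-11\right) \left(-90\right) \left(-85\right) = 990 \left(-85\right) = -84150$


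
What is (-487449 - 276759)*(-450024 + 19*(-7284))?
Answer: 449675271360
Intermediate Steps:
(-487449 - 276759)*(-450024 + 19*(-7284)) = -764208*(-450024 - 138396) = -764208*(-588420) = 449675271360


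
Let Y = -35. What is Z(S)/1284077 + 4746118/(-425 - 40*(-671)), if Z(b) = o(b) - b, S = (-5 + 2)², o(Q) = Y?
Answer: 6094379800826/33918893955 ≈ 179.68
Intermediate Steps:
o(Q) = -35
S = 9 (S = (-3)² = 9)
Z(b) = -35 - b
Z(S)/1284077 + 4746118/(-425 - 40*(-671)) = (-35 - 1*9)/1284077 + 4746118/(-425 - 40*(-671)) = (-35 - 9)*(1/1284077) + 4746118/(-425 + 26840) = -44*1/1284077 + 4746118/26415 = -44/1284077 + 4746118*(1/26415) = -44/1284077 + 4746118/26415 = 6094379800826/33918893955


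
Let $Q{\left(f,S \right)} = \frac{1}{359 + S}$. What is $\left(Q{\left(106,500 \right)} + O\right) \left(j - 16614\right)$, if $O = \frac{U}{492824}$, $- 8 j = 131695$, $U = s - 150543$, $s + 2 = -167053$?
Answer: $\frac{36029399546903}{1693343264} \approx 21277.0$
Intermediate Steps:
$s = -167055$ ($s = -2 - 167053 = -167055$)
$U = -317598$ ($U = -167055 - 150543 = -317598$)
$j = - \frac{131695}{8}$ ($j = \left(- \frac{1}{8}\right) 131695 = - \frac{131695}{8} \approx -16462.0$)
$O = - \frac{158799}{246412}$ ($O = - \frac{317598}{492824} = \left(-317598\right) \frac{1}{492824} = - \frac{158799}{246412} \approx -0.64445$)
$\left(Q{\left(106,500 \right)} + O\right) \left(j - 16614\right) = \left(\frac{1}{359 + 500} - \frac{158799}{246412}\right) \left(- \frac{131695}{8} - 16614\right) = \left(\frac{1}{859} - \frac{158799}{246412}\right) \left(- \frac{264607}{8}\right) = \left(- \frac{136161929}{211667908}\right) \left(- \frac{264607}{8}\right) = \frac{36029399546903}{1693343264}$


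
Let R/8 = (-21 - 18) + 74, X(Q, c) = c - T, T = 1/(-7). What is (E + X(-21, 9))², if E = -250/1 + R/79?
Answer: 17222362756/305809 ≈ 56317.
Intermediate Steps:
T = -⅐ ≈ -0.14286
X(Q, c) = ⅐ + c (X(Q, c) = c - 1*(-⅐) = c + ⅐ = ⅐ + c)
R = 280 (R = 8*((-21 - 18) + 74) = 8*(-39 + 74) = 8*35 = 280)
E = -19470/79 (E = -250/1 + 280/79 = -250*1 + 280*(1/79) = -250 + 280/79 = -19470/79 ≈ -246.46)
(E + X(-21, 9))² = (-19470/79 + (⅐ + 9))² = (-19470/79 + 64/7)² = (-131234/553)² = 17222362756/305809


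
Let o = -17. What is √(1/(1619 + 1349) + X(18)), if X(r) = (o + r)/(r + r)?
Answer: √557242/4452 ≈ 0.16767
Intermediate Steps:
X(r) = (-17 + r)/(2*r) (X(r) = (-17 + r)/(r + r) = (-17 + r)/((2*r)) = (-17 + r)*(1/(2*r)) = (-17 + r)/(2*r))
√(1/(1619 + 1349) + X(18)) = √(1/(1619 + 1349) + (½)*(-17 + 18)/18) = √(1/2968 + (½)*(1/18)*1) = √(1/2968 + 1/36) = √(751/26712) = √557242/4452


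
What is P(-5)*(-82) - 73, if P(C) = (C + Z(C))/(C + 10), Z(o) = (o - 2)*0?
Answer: 9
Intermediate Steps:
Z(o) = 0 (Z(o) = (-2 + o)*0 = 0)
P(C) = C/(10 + C) (P(C) = (C + 0)/(C + 10) = C/(10 + C))
P(-5)*(-82) - 73 = -5/(10 - 5)*(-82) - 73 = -5/5*(-82) - 73 = -5*⅕*(-82) - 73 = -1*(-82) - 73 = 82 - 73 = 9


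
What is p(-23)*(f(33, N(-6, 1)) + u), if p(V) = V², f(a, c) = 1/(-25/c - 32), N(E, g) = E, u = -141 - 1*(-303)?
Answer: 14308392/167 ≈ 85679.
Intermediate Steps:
u = 162 (u = -141 + 303 = 162)
f(a, c) = 1/(-32 - 25/c)
p(-23)*(f(33, N(-6, 1)) + u) = (-23)²*(-1*(-6)/(25 + 32*(-6)) + 162) = 529*(-1*(-6)/(25 - 192) + 162) = 529*(-1*(-6)/(-167) + 162) = 529*(-1*(-6)*(-1/167) + 162) = 529*(-6/167 + 162) = 529*(27048/167) = 14308392/167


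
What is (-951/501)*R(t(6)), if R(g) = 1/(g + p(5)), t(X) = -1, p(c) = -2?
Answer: 317/501 ≈ 0.63273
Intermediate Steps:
R(g) = 1/(-2 + g) (R(g) = 1/(g - 2) = 1/(-2 + g))
(-951/501)*R(t(6)) = (-951/501)/(-2 - 1) = -951*1/501/(-3) = -317/167*(-1/3) = 317/501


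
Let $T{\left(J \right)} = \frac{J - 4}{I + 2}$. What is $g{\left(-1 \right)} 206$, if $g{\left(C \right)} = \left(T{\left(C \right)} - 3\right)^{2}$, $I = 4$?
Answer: $\frac{54487}{18} \approx 3027.1$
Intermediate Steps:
$T{\left(J \right)} = - \frac{2}{3} + \frac{J}{6}$ ($T{\left(J \right)} = \frac{J - 4}{4 + 2} = \frac{-4 + J}{6} = \left(-4 + J\right) \frac{1}{6} = - \frac{2}{3} + \frac{J}{6}$)
$g{\left(C \right)} = \left(- \frac{11}{3} + \frac{C}{6}\right)^{2}$ ($g{\left(C \right)} = \left(\left(- \frac{2}{3} + \frac{C}{6}\right) - 3\right)^{2} = \left(- \frac{11}{3} + \frac{C}{6}\right)^{2}$)
$g{\left(-1 \right)} 206 = \frac{\left(-22 - 1\right)^{2}}{36} \cdot 206 = \frac{\left(-23\right)^{2}}{36} \cdot 206 = \frac{1}{36} \cdot 529 \cdot 206 = \frac{529}{36} \cdot 206 = \frac{54487}{18}$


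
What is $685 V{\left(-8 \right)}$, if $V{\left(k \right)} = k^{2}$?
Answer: $43840$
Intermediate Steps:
$685 V{\left(-8 \right)} = 685 \left(-8\right)^{2} = 685 \cdot 64 = 43840$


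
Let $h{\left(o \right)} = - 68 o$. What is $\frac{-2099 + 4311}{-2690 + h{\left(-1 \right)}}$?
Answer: $- \frac{1106}{1311} \approx -0.84363$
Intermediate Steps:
$\frac{-2099 + 4311}{-2690 + h{\left(-1 \right)}} = \frac{-2099 + 4311}{-2690 - -68} = \frac{2212}{-2690 + 68} = \frac{2212}{-2622} = 2212 \left(- \frac{1}{2622}\right) = - \frac{1106}{1311}$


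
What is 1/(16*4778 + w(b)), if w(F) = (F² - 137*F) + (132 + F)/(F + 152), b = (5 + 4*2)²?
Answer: 321/26276077 ≈ 1.2216e-5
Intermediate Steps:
b = 169 (b = (5 + 8)² = 13² = 169)
w(F) = F² - 137*F + (132 + F)/(152 + F) (w(F) = (F² - 137*F) + (132 + F)/(152 + F) = F² - 137*F + (132 + F)/(152 + F))
1/(16*4778 + w(b)) = 1/(16*4778 + (132 + 169³ - 20823*169 + 15*169²)/(152 + 169)) = 1/(76448 + (132 + 4826809 - 3519087 + 15*28561)/321) = 1/(76448 + (132 + 4826809 - 3519087 + 428415)/321) = 1/(76448 + (1/321)*1736269) = 1/(76448 + 1736269/321) = 1/(26276077/321) = 321/26276077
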